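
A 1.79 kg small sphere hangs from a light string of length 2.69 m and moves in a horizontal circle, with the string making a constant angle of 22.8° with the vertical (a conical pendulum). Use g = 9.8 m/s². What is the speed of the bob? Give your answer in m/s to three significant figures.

2.07 m/s

The radius of the circle is r = L sinθ = 2.69 × sin 22.8° = 1.042 m.
Horizontally T sinθ = mv²/r and vertically T cosθ = mg, so tanθ = v²/(rg).
v = √(r g tanθ) = √(1.042 × 9.8 × 0.4204) = √4.294 = 2.072 m/s.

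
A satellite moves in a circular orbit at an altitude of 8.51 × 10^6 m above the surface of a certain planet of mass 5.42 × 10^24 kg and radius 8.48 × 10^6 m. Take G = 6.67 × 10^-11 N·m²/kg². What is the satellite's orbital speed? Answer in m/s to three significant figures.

Orbital radius r = R + h = 8.48 × 10^6 + 8.51 × 10^6 = 1.699 × 10^7 m.
Gravity supplies the centripetal force: G M m / r² = m v² / r, so v = √(GM/r).
v = √(6.67 × 10^-11 × 5.42 × 10^24 / 1.699 × 10^7) = √(2.128 × 10^7) = 4613 m/s.

4610 m/s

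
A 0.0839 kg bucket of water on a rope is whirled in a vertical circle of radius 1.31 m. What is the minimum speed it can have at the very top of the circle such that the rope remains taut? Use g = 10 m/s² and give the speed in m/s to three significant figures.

At the highest point the centre is directly below, so both the weight and T act inward: T + mg = mv²/r.
At minimum speed T → 0, so mg = mv_min²/r ⇒ v_min = √(g r) = √(10.0 × 1.31) = 3.619 m/s.

3.62 m/s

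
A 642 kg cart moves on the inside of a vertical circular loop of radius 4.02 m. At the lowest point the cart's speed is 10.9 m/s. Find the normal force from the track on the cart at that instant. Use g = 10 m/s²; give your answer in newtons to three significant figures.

25400 N

At the lowest point, N points up (toward the centre) and the weight mg points down (away from the centre), so the net inward force is N − mg = mv²/r.
N = m(v²/r + g) = 642 × ((10.9)²/4.02 + 10.0) = 642 × (29.55 + 10.0) = 642 × 39.55 = 25390 N.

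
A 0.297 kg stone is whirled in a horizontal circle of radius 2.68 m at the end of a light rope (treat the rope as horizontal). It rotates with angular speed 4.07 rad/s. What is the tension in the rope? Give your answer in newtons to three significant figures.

13.2 N

v = ωr = 4.07 × 2.68 = 10.91 m/s.
The tension is the only horizontal force, so it supplies the full centripetal force: T = m v²/r = 0.297 × (10.91)²/2.68 = 0.297 × 119.0/2.68 = 13.18 N.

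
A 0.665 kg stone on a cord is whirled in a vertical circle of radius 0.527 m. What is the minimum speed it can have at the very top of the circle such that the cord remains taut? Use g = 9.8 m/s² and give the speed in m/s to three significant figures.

2.27 m/s

At the top, both weight mg and T point toward the centre: T + mg = mv²/r.
At minimum speed T → 0, so mg = mv_min²/r ⇒ v_min = √(g r) = √(9.8 × 0.527) = 2.273 m/s.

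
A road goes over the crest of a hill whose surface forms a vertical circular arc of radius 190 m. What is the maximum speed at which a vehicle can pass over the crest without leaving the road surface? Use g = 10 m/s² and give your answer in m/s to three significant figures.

At the crest the centre of the circle is below the vehicle, so the net downward (centripetal) force is mg − N = mv²/r.
The vehicle leaves the road when N → 0, giving v_max = √(g r) = √(10.0 × 190) = 43.59 m/s.

43.6 m/s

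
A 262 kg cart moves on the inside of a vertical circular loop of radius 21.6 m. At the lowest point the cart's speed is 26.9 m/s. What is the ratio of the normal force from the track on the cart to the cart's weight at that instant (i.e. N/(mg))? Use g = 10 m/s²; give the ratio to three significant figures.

At the bottom, N − mg = mv²/r, so N = m(v²/r + g) and N/(mg) = v²/(rg) + 1 = (26.9)²/(21.6 × 10.0) + 1 = 3.350 + 1 = 4.350.

4.35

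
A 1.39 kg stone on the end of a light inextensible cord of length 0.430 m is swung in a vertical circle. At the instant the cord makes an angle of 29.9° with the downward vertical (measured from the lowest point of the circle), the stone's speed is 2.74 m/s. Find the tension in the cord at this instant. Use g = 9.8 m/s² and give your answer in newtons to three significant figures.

Take the radial direction toward the centre of the circle as positive. The component of the weight along the string toward the centre is −mg cos φ (φ measured from the bottom), so Newton's second law along the string gives T − mg cos φ = m v²/r.
cos 29.9° = 0.8669, so T = m(v²/r + g cos φ) = 1.39 × ((2.74)²/0.430 + 9.8 × 0.8669) = 1.39 × (17.46 + (8.496)) = 1.39 × 25.96 = 36.08 N.

36.1 N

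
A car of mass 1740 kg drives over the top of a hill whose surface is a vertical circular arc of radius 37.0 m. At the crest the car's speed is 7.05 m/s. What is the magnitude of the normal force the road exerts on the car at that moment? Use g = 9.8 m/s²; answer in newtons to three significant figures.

At the crest the centripetal acceleration points downward (toward the centre of the arc), so mg − N = mv²/r.
N = m(g − v²/r) = 1740 × (9.8 − (7.05)²/37.0) = 1740 × (9.8 − 1.343) = 1740 × 8.457 = 14710 N.

14700 N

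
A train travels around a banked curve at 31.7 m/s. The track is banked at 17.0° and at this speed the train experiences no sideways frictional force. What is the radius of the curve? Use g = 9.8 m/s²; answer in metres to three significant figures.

335 m

Frictionless banking: tanθ = v²/(rg), so r = v²/(g tanθ).
r = (31.7)²/(9.8 × tan 17.0°) = 1005/(9.8 × 0.3057) = 1005/2.996 = 335.4 m.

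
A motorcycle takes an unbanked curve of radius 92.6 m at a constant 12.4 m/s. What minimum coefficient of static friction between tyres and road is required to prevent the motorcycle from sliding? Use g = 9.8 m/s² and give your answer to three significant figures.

Friction provides the centripetal force: μ_s m g = m v²/r, so μ_s = v²/(g r) = (12.40)²/(9.8 × 92.6) = 153.8/907.5 = 0.1694.

0.169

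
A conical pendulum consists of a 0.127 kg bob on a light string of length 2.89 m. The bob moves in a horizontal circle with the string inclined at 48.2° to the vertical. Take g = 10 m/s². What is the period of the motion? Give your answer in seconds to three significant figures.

2.76 s

r = L sinθ = 2.154 m. From T sinθ = mω²r and T cosθ = mg: tanθ = ω²r/g, so ω² = g tanθ / r = g/(L cosθ).
ω = √(g/(L cosθ)) = √(10.0/(2.89 × 0.6665)) = √5.191 = 2.278 rad/s.
Period = 2π/ω = 2.758 s.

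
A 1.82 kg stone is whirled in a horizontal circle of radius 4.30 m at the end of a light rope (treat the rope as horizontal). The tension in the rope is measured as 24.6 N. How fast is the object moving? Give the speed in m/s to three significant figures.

7.62 m/s

T = m v²/r ⇒ v = √(T r / m) = √(24.6 × 4.30 / 1.82) = √58.12 = 7.624 m/s.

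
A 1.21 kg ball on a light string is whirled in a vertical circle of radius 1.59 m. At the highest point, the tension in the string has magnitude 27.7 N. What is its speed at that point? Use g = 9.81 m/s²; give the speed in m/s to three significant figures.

7.21 m/s

At the top, T + mg = mv²/r, so v = √(r(T/m + g)) = √(1.59 × (27.7/1.21 + 9.81)) = √(1.59 × 32.70) = √52.00 = 7.211 m/s.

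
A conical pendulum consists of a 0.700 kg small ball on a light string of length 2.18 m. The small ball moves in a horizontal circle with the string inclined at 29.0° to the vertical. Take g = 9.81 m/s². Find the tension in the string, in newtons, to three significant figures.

7.85 N

Vertically the bob has no acceleration, so T cosθ = mg.
T = mg/cosθ = 0.700 × 9.81 / cos 29.0° = 6.867/0.8746 = 7.851 N.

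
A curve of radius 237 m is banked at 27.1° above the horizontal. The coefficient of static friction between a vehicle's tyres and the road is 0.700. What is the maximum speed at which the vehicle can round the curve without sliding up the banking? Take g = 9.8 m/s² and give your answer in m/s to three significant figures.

66.2 m/s

At the maximum speed, friction acts down the slope at its limiting value f = μN. Radially (horizontal, toward centre): N sinθ + μN cosθ = mv²/r. Vertically: N cosθ − μN sinθ = mg.
Dividing: v² = r g (sinθ + μcosθ)/(cosθ − μsinθ).
sinθ + μcosθ = 0.4555 + 0.700×0.8902 = 1.079; cosθ − μsinθ = 0.8902 − 0.700×0.4555 = 0.5713.
v² = 237 × 9.8 × 1.079/0.5713 = 4385 m²/s², so v = 66.22 m/s.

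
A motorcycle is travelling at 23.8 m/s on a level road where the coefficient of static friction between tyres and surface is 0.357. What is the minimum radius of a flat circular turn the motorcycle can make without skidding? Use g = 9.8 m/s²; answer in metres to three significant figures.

162 m

At the limit, μ_s m g = m v²/r, so r_min = v²/(μ_s g) = (23.8)²/(0.357 × 9.8) = 566.4/3.499 = 161.9 m.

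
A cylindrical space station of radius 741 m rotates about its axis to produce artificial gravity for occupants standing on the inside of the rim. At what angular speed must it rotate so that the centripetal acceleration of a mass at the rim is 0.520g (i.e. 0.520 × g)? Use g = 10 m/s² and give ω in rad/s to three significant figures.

0.0838 rad/s

Centripetal acceleration a_c = ω²r. Setting ω²r = 0.520g:
ω = √(0.520g / r) = √(0.520 × 10.0 / 741) = √0.007018 = 0.08377 rad/s.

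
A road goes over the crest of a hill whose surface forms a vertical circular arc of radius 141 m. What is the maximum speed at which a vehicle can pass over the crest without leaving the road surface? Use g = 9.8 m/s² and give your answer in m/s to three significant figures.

37.2 m/s

At the crest the centre of the circle is below the vehicle, so the net downward (centripetal) force is mg − N = mv²/r.
The vehicle leaves the road when N → 0, giving v_max = √(g r) = √(9.8 × 141) = 37.17 m/s.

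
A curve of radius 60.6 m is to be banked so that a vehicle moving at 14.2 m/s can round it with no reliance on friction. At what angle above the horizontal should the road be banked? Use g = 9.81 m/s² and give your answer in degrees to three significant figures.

For a frictionless banked turn: horizontally N sinθ = mv²/r and vertically N cosθ = mg.
Dividing: tanθ = v²/(r g) = (14.2)²/(60.6 × 9.81) = 201.6/594.5 = 0.3392.
θ = arctan(0.3392) = 18.74°.

18.7°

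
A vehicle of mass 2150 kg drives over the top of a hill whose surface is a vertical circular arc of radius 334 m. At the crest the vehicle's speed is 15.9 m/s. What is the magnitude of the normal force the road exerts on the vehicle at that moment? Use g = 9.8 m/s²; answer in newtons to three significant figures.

At the crest the centripetal acceleration points downward (toward the centre of the arc), so mg − N = mv²/r.
N = m(g − v²/r) = 2150 × (9.8 − (15.9)²/334) = 2150 × (9.8 − 0.7569) = 2150 × 9.043 = 19440 N.

19400 N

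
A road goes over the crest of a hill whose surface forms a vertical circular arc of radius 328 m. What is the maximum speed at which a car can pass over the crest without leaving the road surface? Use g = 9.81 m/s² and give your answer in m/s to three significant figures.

At the crest the centre of the circle is below the car, so the net downward (centripetal) force is mg − N = mv²/r.
The car leaves the road when N → 0, giving v_max = √(g r) = √(9.81 × 328) = 56.72 m/s.

56.7 m/s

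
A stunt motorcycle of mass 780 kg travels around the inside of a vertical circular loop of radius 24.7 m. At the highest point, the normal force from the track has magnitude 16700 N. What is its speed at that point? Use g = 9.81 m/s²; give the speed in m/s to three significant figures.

27.8 m/s

At the top, N + mg = mv²/r, so v = √(r(N/m + g)) = √(24.7 × (16700/780 + 9.81)) = √(24.7 × 31.22) = √771.1 = 27.77 m/s.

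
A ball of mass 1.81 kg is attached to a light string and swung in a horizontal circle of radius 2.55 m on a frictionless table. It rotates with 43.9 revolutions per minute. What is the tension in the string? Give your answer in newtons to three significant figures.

ω = 43.9 rev/min × 2π/60 = 4.597 rad/s, so v = ωr = 4.597 × 2.55 = 11.72 m/s.
The tension is the only horizontal force, so it supplies the full centripetal force: T = m v²/r = 1.81 × (11.72)²/2.55 = 1.81 × 137.4/2.55 = 97.55 N.

97.5 N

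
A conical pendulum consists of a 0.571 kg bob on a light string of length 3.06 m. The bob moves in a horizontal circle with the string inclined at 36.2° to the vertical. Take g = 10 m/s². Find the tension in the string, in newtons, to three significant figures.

Vertically the bob has no acceleration, so T cosθ = mg.
T = mg/cosθ = 0.571 × 10.0 / cos 36.2° = 5.710/0.8070 = 7.076 N.

7.08 N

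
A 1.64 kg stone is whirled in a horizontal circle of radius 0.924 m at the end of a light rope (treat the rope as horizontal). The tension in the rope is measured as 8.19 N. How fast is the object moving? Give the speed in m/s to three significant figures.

T = m v²/r ⇒ v = √(T r / m) = √(8.19 × 0.924 / 1.64) = √4.614 = 2.148 m/s.

2.15 m/s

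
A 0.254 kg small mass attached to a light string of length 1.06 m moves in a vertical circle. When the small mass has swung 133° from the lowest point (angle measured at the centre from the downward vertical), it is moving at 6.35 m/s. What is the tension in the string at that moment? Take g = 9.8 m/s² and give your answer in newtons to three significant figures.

Take the radial direction toward the centre of the circle as positive. The component of the weight along the string toward the centre is −mg cos φ (φ measured from the bottom), so Newton's second law along the string gives T − mg cos φ = m v²/r.
cos 133° = -0.6820, so T = m(v²/r + g cos φ) = 0.254 × ((6.35)²/1.06 + 9.8 × -0.6820) = 0.254 × (38.04 + (-6.684)) = 0.254 × 31.36 = 7.965 N.

7.96 N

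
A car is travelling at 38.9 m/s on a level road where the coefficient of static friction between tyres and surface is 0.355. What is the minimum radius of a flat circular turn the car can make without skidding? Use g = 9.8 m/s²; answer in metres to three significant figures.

At the limit, μ_s m g = m v²/r, so r_min = v²/(μ_s g) = (38.9)²/(0.355 × 9.8) = 1513/3.479 = 435.0 m.

435 m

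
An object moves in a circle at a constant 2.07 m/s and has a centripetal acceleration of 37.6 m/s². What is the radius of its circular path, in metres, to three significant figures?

0.114 m

a_c = v²/r ⇒ r = v²/a_c = (2.07)²/37.6 = 4.285/37.6 = 0.1140 m.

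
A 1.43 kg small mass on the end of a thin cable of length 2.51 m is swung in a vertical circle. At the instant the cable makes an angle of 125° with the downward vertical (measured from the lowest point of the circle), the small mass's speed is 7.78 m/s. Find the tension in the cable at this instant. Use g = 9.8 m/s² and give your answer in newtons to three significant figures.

26.4 N

Take the radial direction toward the centre of the circle as positive. The component of the weight along the string toward the centre is −mg cos φ (φ measured from the bottom), so Newton's second law along the string gives T − mg cos φ = m v²/r.
cos 125° = -0.5736, so T = m(v²/r + g cos φ) = 1.43 × ((7.78)²/2.51 + 9.8 × -0.5736) = 1.43 × (24.11 + (-5.621)) = 1.43 × 18.49 = 26.45 N.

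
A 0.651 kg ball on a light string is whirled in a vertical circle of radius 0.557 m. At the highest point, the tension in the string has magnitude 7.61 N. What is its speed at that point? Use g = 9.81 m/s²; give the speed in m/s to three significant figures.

At the top, T + mg = mv²/r, so v = √(r(T/m + g)) = √(0.557 × (7.61/0.651 + 9.81)) = √(0.557 × 21.50) = √11.98 = 3.461 m/s.

3.46 m/s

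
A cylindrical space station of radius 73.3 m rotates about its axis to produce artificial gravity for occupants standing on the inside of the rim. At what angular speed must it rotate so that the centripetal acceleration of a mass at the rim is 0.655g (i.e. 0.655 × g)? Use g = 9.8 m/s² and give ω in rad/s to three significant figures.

0.296 rad/s

Centripetal acceleration a_c = ω²r. Setting ω²r = 0.655g:
ω = √(0.655g / r) = √(0.655 × 9.8 / 73.3) = √0.08757 = 0.2959 rad/s.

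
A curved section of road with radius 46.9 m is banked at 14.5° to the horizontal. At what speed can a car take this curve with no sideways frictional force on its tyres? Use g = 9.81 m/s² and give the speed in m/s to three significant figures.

On a frictionless banked curve, N sinθ = mv²/r and N cosθ = mg, so tanθ = v²/(rg).
v = √(r g tanθ) = √(46.9 × 9.81 × tan 14.5°) = √(46.9 × 9.81 × 0.2586) = √119.0 = 10.91 m/s.

10.9 m/s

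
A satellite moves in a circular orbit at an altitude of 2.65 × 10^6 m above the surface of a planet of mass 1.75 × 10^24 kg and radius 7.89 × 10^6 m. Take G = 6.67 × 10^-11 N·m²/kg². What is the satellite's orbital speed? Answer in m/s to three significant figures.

3330 m/s

Orbital radius r = R + h = 7.89 × 10^6 + 2.65 × 10^6 = 1.054 × 10^7 m.
Gravity supplies the centripetal force: G M m / r² = m v² / r, so v = √(GM/r).
v = √(6.67 × 10^-11 × 1.75 × 10^24 / 1.054 × 10^7) = √(1.107 × 10^7) = 3328 m/s.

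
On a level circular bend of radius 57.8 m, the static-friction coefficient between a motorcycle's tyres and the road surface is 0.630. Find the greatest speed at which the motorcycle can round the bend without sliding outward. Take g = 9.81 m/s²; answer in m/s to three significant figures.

On a flat curve, static friction is the only horizontal force, so it must supply the full centripetal force: μ_s m g = m v²/r.
Mass cancels: v_max = √(μ_s g r) = √(0.630 × 9.81 × 57.8) = √357.2 = 18.90 m/s.

18.9 m/s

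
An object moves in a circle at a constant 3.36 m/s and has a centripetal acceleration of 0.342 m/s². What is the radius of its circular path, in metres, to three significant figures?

a_c = v²/r ⇒ r = v²/a_c = (3.36)²/0.342 = 11.29/0.342 = 33.01 m.

33.0 m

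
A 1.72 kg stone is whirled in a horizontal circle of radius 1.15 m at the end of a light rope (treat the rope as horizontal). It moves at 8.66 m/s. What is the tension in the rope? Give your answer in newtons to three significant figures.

112 N

The tension is the only horizontal force, so it supplies the full centripetal force: T = m v²/r = 1.72 × (8.660)²/1.15 = 1.72 × 75.00/1.15 = 112.2 N.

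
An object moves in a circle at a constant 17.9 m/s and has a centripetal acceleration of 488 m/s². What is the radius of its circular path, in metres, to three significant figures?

a_c = v²/r ⇒ r = v²/a_c = (17.9)²/488 = 320.4/488 = 0.6566 m.

0.657 m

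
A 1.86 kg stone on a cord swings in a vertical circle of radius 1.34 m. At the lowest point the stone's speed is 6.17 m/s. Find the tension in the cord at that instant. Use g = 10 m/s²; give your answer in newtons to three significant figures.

At the lowest point, T points up (toward the centre) and the weight mg points down (away from the centre), so the net inward force is T − mg = mv²/r.
T = m(v²/r + g) = 1.86 × ((6.17)²/1.34 + 10.0) = 1.86 × (28.41 + 10.0) = 1.86 × 38.41 = 71.44 N.

71.4 N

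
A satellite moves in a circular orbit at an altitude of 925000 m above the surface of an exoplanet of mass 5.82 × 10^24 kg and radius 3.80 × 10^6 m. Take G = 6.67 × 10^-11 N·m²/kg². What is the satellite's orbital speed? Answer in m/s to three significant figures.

Orbital radius r = R + h = 3.80 × 10^6 + 925000 = 4.725 × 10^6 m.
Gravity supplies the centripetal force: G M m / r² = m v² / r, so v = √(GM/r).
v = √(6.67 × 10^-11 × 5.82 × 10^24 / 4.725 × 10^6) = √(8.216 × 10^7) = 9064 m/s.

9060 m/s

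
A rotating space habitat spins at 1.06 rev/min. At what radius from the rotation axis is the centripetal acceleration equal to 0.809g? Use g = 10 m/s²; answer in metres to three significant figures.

ω = 1.06 rev/min × 2π/60 = 0.1110 rad/s.
a_c = ω²r = 0.809g ⇒ r = 0.809 × 10.0 / (0.1110)² = 8.090/0.01232 = 656.6 m.

657 m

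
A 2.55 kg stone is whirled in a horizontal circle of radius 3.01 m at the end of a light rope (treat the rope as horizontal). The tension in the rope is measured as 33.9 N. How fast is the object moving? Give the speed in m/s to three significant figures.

T = m v²/r ⇒ v = √(T r / m) = √(33.9 × 3.01 / 2.55) = √40.02 = 6.326 m/s.

6.33 m/s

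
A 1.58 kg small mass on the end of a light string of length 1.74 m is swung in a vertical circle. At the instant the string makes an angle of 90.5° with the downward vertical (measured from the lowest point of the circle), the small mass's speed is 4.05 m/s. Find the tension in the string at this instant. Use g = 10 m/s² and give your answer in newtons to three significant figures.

14.8 N

Take the radial direction toward the centre of the circle as positive. The component of the weight along the string toward the centre is −mg cos φ (φ measured from the bottom), so Newton's second law along the string gives T − mg cos φ = m v²/r.
cos 90.5° = -0.008727, so T = m(v²/r + g cos φ) = 1.58 × ((4.05)²/1.74 + 10.0 × -0.008727) = 1.58 × (9.427 + (-0.08727)) = 1.58 × 9.339 = 14.76 N.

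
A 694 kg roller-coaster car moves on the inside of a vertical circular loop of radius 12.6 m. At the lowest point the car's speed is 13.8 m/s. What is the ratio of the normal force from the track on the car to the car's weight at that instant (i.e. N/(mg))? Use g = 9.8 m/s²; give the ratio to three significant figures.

At the bottom, N − mg = mv²/r, so N = m(v²/r + g) and N/(mg) = v²/(rg) + 1 = (13.8)²/(12.6 × 9.8) + 1 = 1.542 + 1 = 2.542.

2.54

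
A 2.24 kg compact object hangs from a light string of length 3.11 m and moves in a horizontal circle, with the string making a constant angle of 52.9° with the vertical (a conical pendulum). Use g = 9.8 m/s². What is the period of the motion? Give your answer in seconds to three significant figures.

2.75 s

r = L sinθ = 2.480 m. From T sinθ = mω²r and T cosθ = mg: tanθ = ω²r/g, so ω² = g tanθ / r = g/(L cosθ).
ω = √(g/(L cosθ)) = √(9.8/(3.11 × 0.6032)) = √5.224 = 2.286 rad/s.
Period = 2π/ω = 2.749 s.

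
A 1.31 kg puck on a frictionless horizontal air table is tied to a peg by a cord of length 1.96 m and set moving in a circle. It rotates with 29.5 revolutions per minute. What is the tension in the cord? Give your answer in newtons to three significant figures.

24.5 N

ω = 29.5 rev/min × 2π/60 = 3.089 rad/s, so v = ωr = 3.089 × 1.96 = 6.055 m/s.
The tension is the only horizontal force, so it supplies the full centripetal force: T = m v²/r = 1.31 × (6.055)²/1.96 = 1.31 × 36.66/1.96 = 24.50 N.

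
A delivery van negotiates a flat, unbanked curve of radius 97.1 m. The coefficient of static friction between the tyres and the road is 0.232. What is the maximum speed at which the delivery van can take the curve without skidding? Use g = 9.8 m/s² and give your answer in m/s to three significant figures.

14.9 m/s

The only inward force on a level bend is static friction, so at the limit f_s = μ_s N = μ_s m g = m v²/r.
Mass cancels: v_max = √(μ_s g r) = √(0.232 × 9.8 × 97.1) = √220.8 = 14.86 m/s.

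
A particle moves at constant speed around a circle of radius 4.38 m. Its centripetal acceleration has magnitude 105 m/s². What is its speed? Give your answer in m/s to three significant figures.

a_c = v²/r ⇒ v = √(a_c · r) = √(105 × 4.38) = √459.9 = 21.45 m/s.

21.4 m/s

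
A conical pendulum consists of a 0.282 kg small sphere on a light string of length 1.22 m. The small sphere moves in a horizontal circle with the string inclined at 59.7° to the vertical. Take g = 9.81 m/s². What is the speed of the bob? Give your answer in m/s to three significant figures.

The radius of the circle is r = L sinθ = 1.22 × sin 59.7° = 1.053 m.
Horizontally T sinθ = mv²/r and vertically T cosθ = mg, so tanθ = v²/(rg).
v = √(r g tanθ) = √(1.053 × 9.81 × 1.711) = √17.68 = 4.205 m/s.

4.21 m/s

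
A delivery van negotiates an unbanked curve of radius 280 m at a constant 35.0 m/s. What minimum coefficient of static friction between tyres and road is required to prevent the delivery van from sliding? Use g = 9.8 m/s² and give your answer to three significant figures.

Friction provides the centripetal force: μ_s m g = m v²/r, so μ_s = v²/(g r) = (35.00)²/(9.8 × 280) = 1225/2744 = 0.4464.

0.446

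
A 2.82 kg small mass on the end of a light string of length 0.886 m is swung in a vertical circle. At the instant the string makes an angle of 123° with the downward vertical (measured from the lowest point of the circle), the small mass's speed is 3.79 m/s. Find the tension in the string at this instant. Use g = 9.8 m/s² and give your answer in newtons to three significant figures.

30.7 N

Take the radial direction toward the centre of the circle as positive. The component of the weight along the string toward the centre is −mg cos φ (φ measured from the bottom), so Newton's second law along the string gives T − mg cos φ = m v²/r.
cos 123° = -0.5446, so T = m(v²/r + g cos φ) = 2.82 × ((3.79)²/0.886 + 9.8 × -0.5446) = 2.82 × (16.21 + (-5.337)) = 2.82 × 10.87 = 30.67 N.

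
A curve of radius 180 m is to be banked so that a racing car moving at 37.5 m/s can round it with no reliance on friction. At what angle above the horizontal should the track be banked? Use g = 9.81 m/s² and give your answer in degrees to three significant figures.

With no friction, the horizontal component of the normal force provides the centripetal force: N sinθ = mv²/r, while N cosθ = mg vertically.
Dividing: tanθ = v²/(r g) = (37.5)²/(180 × 9.81) = 1406/1766 = 0.7964.
θ = arctan(0.7964) = 38.53°.

38.5°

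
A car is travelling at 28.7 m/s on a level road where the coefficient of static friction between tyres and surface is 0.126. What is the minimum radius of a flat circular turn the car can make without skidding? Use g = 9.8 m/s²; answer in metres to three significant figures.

667 m

At the limit, μ_s m g = m v²/r, so r_min = v²/(μ_s g) = (28.7)²/(0.126 × 9.8) = 823.7/1.235 = 667.1 m.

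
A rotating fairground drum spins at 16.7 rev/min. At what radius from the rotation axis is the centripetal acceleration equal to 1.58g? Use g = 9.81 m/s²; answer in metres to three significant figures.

ω = 16.7 rev/min × 2π/60 = 1.749 rad/s.
a_c = ω²r = 1.58g ⇒ r = 1.58 × 9.81 / (1.749)² = 15.50/3.058 = 5.068 m.

5.07 m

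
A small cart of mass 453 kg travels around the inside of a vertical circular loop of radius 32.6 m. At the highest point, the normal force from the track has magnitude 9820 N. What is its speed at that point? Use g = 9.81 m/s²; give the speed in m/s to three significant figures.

At the top, N + mg = mv²/r, so v = √(r(N/m + g)) = √(32.6 × (9820/453 + 9.81)) = √(32.6 × 31.49) = √1026 = 32.04 m/s.

32.0 m/s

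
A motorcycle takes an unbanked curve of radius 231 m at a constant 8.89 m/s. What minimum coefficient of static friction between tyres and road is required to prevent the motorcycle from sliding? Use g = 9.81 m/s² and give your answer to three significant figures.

0.0349

Friction provides the centripetal force: μ_s m g = m v²/r, so μ_s = v²/(g r) = (8.890)²/(9.81 × 231) = 79.03/2266 = 0.03488.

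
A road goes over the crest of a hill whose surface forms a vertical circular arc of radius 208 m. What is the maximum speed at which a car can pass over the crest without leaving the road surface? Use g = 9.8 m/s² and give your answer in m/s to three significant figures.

At the crest the centre of the circle is below the car, so the net downward (centripetal) force is mg − N = mv²/r.
The car leaves the road when N → 0, giving v_max = √(g r) = √(9.8 × 208) = 45.15 m/s.

45.1 m/s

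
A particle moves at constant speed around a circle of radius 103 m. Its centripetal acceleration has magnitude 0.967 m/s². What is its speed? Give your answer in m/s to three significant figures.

9.98 m/s

a_c = v²/r ⇒ v = √(a_c · r) = √(0.967 × 103) = √99.60 = 9.980 m/s.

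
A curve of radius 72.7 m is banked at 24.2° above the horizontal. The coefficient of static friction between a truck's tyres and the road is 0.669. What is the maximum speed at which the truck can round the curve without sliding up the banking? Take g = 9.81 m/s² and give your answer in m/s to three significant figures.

33.8 m/s

At the maximum speed, friction acts down the slope at its limiting value f = μN. Radially (horizontal, toward centre): N sinθ + μN cosθ = mv²/r. Vertically: N cosθ − μN sinθ = mg.
Dividing: v² = r g (sinθ + μcosθ)/(cosθ − μsinθ).
sinθ + μcosθ = 0.4099 + 0.669×0.9121 = 1.020; cosθ − μsinθ = 0.9121 − 0.669×0.4099 = 0.6379.
v² = 72.7 × 9.81 × 1.020/0.6379 = 1141 m²/s², so v = 33.77 m/s.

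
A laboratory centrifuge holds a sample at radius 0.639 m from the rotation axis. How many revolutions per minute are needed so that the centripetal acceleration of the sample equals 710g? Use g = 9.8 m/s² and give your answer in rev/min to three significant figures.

996 rev/min

Require ω²r = 710g, so ω = √(710 × 9.8/0.639) = 104.3 rad/s.
In rev/min: ω × 60/(2π) = 104.3 × 60/(2π) = 996.5 rev/min.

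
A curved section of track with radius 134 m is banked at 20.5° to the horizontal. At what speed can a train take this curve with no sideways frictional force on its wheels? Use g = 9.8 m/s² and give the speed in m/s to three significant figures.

On a frictionless banked curve, N sinθ = mv²/r and N cosθ = mg, so tanθ = v²/(rg).
v = √(r g tanθ) = √(134 × 9.8 × tan 20.5°) = √(134 × 9.8 × 0.3739) = √491.0 = 22.16 m/s.

22.2 m/s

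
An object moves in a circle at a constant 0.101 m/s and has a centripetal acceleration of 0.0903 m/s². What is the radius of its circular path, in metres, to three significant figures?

a_c = v²/r ⇒ r = v²/a_c = (0.101)²/0.0903 = 0.01020/0.0903 = 0.1130 m.

0.113 m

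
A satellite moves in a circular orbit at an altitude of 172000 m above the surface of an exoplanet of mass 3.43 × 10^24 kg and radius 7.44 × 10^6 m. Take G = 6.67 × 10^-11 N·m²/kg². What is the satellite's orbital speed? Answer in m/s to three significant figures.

Orbital radius r = R + h = 7.44 × 10^6 + 172000 = 7.612 × 10^6 m.
Gravity supplies the centripetal force: G M m / r² = m v² / r, so v = √(GM/r).
v = √(6.67 × 10^-11 × 3.43 × 10^24 / 7.612 × 10^6) = √(3.006 × 10^7) = 5482 m/s.

5480 m/s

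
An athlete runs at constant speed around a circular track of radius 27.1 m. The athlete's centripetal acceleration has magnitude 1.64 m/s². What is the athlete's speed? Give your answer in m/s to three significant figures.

6.67 m/s

a_c = v²/r ⇒ v = √(a_c · r) = √(1.64 × 27.1) = √44.44 = 6.667 m/s.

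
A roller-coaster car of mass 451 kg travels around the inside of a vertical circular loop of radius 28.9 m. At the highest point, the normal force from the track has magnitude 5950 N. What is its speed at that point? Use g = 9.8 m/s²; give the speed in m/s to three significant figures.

25.8 m/s

At the top, N + mg = mv²/r, so v = √(r(N/m + g)) = √(28.9 × (5950/451 + 9.8)) = √(28.9 × 22.99) = √664.5 = 25.78 m/s.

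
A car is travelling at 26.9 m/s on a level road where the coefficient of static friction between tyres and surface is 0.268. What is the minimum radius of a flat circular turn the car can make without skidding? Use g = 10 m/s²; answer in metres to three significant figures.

270 m

At the limit, μ_s m g = m v²/r, so r_min = v²/(μ_s g) = (26.9)²/(0.268 × 10.0) = 723.6/2.680 = 270.0 m.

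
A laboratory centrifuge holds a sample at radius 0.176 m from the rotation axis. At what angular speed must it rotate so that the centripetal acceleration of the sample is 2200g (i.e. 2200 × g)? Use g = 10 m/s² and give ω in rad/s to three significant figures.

Centripetal acceleration a_c = ω²r. Setting ω²r = 2200g:
ω = √(2200g / r) = √(2200 × 10.0 / 0.176) = √125000 = 353.6 rad/s.

354 rad/s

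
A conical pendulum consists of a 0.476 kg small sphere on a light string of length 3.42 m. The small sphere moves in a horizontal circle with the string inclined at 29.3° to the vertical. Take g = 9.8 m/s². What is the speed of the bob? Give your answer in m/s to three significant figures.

The radius of the circle is r = L sinθ = 3.42 × sin 29.3° = 1.674 m.
Horizontally T sinθ = mv²/r and vertically T cosθ = mg, so tanθ = v²/(rg).
v = √(r g tanθ) = √(1.674 × 9.8 × 0.5612) = √9.204 = 3.034 m/s.

3.03 m/s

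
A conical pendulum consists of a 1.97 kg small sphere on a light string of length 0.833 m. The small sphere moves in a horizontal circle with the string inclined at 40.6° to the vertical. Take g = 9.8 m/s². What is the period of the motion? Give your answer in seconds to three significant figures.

1.60 s

r = L sinθ = 0.5421 m. From T sinθ = mω²r and T cosθ = mg: tanθ = ω²r/g, so ω² = g tanθ / r = g/(L cosθ).
ω = √(g/(L cosθ)) = √(9.8/(0.833 × 0.7593)) = √15.49 = 3.936 rad/s.
Period = 2π/ω = 1.596 s.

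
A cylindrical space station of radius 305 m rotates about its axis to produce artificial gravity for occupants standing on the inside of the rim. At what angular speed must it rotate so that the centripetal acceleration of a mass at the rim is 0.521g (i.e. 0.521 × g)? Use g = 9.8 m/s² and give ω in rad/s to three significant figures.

0.129 rad/s

Centripetal acceleration a_c = ω²r. Setting ω²r = 0.521g:
ω = √(0.521g / r) = √(0.521 × 9.8 / 305) = √0.01674 = 0.1294 rad/s.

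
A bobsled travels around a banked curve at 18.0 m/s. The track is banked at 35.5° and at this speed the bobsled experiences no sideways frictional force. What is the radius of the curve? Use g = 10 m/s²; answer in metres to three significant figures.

Frictionless banking: tanθ = v²/(rg), so r = v²/(g tanθ).
r = (18.0)²/(10.0 × tan 35.5°) = 324.0/(10.0 × 0.7133) = 324.0/7.133 = 45.42 m.

45.4 m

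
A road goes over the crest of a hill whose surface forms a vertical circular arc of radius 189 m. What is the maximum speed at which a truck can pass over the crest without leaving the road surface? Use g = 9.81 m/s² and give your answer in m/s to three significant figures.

43.1 m/s

At the crest the centre of the circle is below the truck, so the net downward (centripetal) force is mg − N = mv²/r.
The truck leaves the road when N → 0, giving v_max = √(g r) = √(9.81 × 189) = 43.06 m/s.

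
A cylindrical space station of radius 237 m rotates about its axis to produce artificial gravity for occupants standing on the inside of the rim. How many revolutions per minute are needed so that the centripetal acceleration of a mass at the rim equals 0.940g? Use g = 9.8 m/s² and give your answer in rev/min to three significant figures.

Require ω²r = 0.940g, so ω = √(0.940 × 9.8/237) = 0.1972 rad/s.
In rev/min: ω × 60/(2π) = 0.1972 × 60/(2π) = 1.883 rev/min.

1.88 rev/min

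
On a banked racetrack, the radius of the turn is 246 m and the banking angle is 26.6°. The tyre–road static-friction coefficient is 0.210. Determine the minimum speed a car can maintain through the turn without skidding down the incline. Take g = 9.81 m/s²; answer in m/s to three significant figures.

At the minimum speed, friction acts up the slope at its limiting value f = μN. Radially (horizontal, toward centre): N sinθ − μN cosθ = mv²/r. Vertically: N cosθ + μN sinθ = mg.
Dividing: v² = r g (sinθ − μcosθ)/(cosθ + μsinθ).
sinθ − μcosθ = 0.4478 − 0.210×0.8942 = 0.2600; cosθ + μsinθ = 0.8942 + 0.210×0.4478 = 0.9882.
v² = 246 × 9.81 × 0.2600/0.9882 = 634.9 m²/s², so v = 25.20 m/s.

25.2 m/s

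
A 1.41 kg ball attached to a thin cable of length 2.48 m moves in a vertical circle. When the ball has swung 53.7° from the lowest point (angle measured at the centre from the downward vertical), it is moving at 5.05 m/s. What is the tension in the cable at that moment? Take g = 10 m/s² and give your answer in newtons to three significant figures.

22.8 N

Take the radial direction toward the centre of the circle as positive. The component of the weight along the string toward the centre is −mg cos φ (φ measured from the bottom), so Newton's second law along the string gives T − mg cos φ = m v²/r.
cos 53.7° = 0.5920, so T = m(v²/r + g cos φ) = 1.41 × ((5.05)²/2.48 + 10.0 × 0.5920) = 1.41 × (10.28 + (5.920)) = 1.41 × 16.20 = 22.85 N.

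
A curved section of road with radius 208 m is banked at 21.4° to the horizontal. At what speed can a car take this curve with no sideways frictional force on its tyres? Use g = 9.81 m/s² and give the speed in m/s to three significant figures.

On a frictionless banked curve, N sinθ = mv²/r and N cosθ = mg, so tanθ = v²/(rg).
v = √(r g tanθ) = √(208 × 9.81 × tan 21.4°) = √(208 × 9.81 × 0.3919) = √799.7 = 28.28 m/s.

28.3 m/s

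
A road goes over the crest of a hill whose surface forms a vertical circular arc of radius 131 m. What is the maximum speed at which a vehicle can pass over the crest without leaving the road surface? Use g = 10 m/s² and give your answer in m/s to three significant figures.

36.2 m/s

At the crest the centre of the circle is below the vehicle, so the net downward (centripetal) force is mg − N = mv²/r.
The vehicle leaves the road when N → 0, giving v_max = √(g r) = √(10.0 × 131) = 36.19 m/s.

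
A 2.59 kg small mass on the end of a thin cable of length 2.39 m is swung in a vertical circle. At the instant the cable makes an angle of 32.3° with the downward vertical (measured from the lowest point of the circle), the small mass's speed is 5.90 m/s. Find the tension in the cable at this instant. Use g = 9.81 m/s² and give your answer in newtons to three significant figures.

59.2 N

Take the radial direction toward the centre of the circle as positive. The component of the weight along the string toward the centre is −mg cos φ (φ measured from the bottom), so Newton's second law along the string gives T − mg cos φ = m v²/r.
cos 32.3° = 0.8453, so T = m(v²/r + g cos φ) = 2.59 × ((5.90)²/2.39 + 9.81 × 0.8453) = 2.59 × (14.56 + (8.292)) = 2.59 × 22.86 = 59.20 N.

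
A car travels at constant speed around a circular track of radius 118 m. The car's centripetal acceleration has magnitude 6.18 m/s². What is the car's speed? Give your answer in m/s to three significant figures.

a_c = v²/r ⇒ v = √(a_c · r) = √(6.18 × 118) = √729.2 = 27.00 m/s.

27.0 m/s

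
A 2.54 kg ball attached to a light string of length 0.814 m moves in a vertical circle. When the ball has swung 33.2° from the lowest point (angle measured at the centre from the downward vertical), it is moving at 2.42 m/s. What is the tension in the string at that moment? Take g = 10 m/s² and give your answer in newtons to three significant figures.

Take the radial direction toward the centre of the circle as positive. The component of the weight along the string toward the centre is −mg cos φ (φ measured from the bottom), so Newton's second law along the string gives T − mg cos φ = m v²/r.
cos 33.2° = 0.8368, so T = m(v²/r + g cos φ) = 2.54 × ((2.42)²/0.814 + 10.0 × 0.8368) = 2.54 × (7.195 + (8.368)) = 2.54 × 15.56 = 39.53 N.

39.5 N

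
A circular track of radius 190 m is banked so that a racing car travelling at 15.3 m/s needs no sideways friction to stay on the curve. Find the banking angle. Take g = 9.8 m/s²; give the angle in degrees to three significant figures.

7.17°

For a frictionless banked turn: horizontally N sinθ = mv²/r and vertically N cosθ = mg.
Dividing: tanθ = v²/(r g) = (15.3)²/(190 × 9.8) = 234.1/1862 = 0.1257.
θ = arctan(0.1257) = 7.166°.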